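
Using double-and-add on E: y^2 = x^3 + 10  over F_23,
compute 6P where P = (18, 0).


k = 6 = 110_2 (binary, LSB first: 011)
Double-and-add from P = (18, 0):
  bit 0 = 0: acc unchanged = O
  bit 1 = 1: acc = O + O = O
  bit 2 = 1: acc = O + O = O

6P = O


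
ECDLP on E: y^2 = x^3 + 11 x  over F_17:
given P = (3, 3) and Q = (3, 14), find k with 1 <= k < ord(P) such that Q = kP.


Enumerate multiples of P until we hit Q = (3, 14):
  1P = (3, 3)
  2P = (2, 9)
  3P = (14, 12)
  4P = (15, 15)
  5P = (0, 0)
  6P = (15, 2)
  7P = (14, 5)
  8P = (2, 8)
  9P = (3, 14)
Match found at i = 9.

k = 9


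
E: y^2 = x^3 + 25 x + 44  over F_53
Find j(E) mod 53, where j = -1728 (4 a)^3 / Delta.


Delta = -16(4 a^3 + 27 b^2) mod 53 = 45
-1728 * (4 a)^3 = -1728 * (4*25)^3 mod 53 = 22
j = 22 * 45^(-1) mod 53 = 37

j = 37 (mod 53)


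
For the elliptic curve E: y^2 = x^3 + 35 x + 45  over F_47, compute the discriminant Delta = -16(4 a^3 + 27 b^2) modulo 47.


4 a^3 + 27 b^2 = 4*35^3 + 27*45^2 = 171500 + 54675 = 226175
Delta = -16 * (226175) = -3618800
Delta mod 47 = 12

Delta = 12 (mod 47)


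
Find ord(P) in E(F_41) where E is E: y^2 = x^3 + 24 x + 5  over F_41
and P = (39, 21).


Compute successive multiples of P until we hit O:
  1P = (39, 21)
  2P = (29, 11)
  3P = (15, 3)
  4P = (26, 40)
  5P = (40, 12)
  6P = (2, 15)
  7P = (33, 11)
  8P = (31, 6)
  ... (continuing to 42P)
  42P = O

ord(P) = 42


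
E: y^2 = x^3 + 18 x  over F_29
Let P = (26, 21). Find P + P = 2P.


Doubling: s = (3 x1^2 + a) / (2 y1)
s = (3*26^2 + 18) / (2*21) mod 29 = 28
x3 = s^2 - 2 x1 mod 29 = 28^2 - 2*26 = 7
y3 = s (x1 - x3) - y1 mod 29 = 28 * (26 - 7) - 21 = 18

2P = (7, 18)


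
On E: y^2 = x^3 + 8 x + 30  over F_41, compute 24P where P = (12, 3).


k = 24 = 11000_2 (binary, LSB first: 00011)
Double-and-add from P = (12, 3):
  bit 0 = 0: acc unchanged = O
  bit 1 = 0: acc unchanged = O
  bit 2 = 0: acc unchanged = O
  bit 3 = 1: acc = O + (26, 15) = (26, 15)
  bit 4 = 1: acc = (26, 15) + (14, 4) = (38, 15)

24P = (38, 15)


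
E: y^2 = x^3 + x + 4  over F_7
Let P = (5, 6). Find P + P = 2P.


Doubling: s = (3 x1^2 + a) / (2 y1)
s = (3*5^2 + 1) / (2*6) mod 7 = 4
x3 = s^2 - 2 x1 mod 7 = 4^2 - 2*5 = 6
y3 = s (x1 - x3) - y1 mod 7 = 4 * (5 - 6) - 6 = 4

2P = (6, 4)


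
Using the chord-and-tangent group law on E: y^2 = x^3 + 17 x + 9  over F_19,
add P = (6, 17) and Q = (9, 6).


P != Q, so use the chord formula.
s = (y2 - y1) / (x2 - x1) = (8) / (3) mod 19 = 9
x3 = s^2 - x1 - x2 mod 19 = 9^2 - 6 - 9 = 9
y3 = s (x1 - x3) - y1 mod 19 = 9 * (6 - 9) - 17 = 13

P + Q = (9, 13)


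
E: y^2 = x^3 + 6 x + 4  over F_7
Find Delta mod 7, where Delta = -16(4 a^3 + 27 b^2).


4 a^3 + 27 b^2 = 4*6^3 + 27*4^2 = 864 + 432 = 1296
Delta = -16 * (1296) = -20736
Delta mod 7 = 5

Delta = 5 (mod 7)


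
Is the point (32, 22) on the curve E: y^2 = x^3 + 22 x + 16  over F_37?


Check whether y^2 = x^3 + 22 x + 16 (mod 37) for (x, y) = (32, 22).
LHS: y^2 = 22^2 mod 37 = 3
RHS: x^3 + 22 x + 16 = 32^3 + 22*32 + 16 mod 37 = 3
LHS = RHS

Yes, on the curve


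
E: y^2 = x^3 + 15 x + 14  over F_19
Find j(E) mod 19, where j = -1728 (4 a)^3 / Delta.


Delta = -16(4 a^3 + 27 b^2) mod 19 = 3
-1728 * (4 a)^3 = -1728 * (4*15)^3 mod 19 = 8
j = 8 * 3^(-1) mod 19 = 9

j = 9 (mod 19)


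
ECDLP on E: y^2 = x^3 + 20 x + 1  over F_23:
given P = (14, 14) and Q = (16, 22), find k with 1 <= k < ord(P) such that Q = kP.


Enumerate multiples of P until we hit Q = (16, 22):
  1P = (14, 14)
  2P = (22, 16)
  3P = (0, 1)
  4P = (2, 7)
  5P = (19, 8)
  6P = (8, 11)
  7P = (7, 1)
  8P = (20, 11)
  9P = (18, 11)
  10P = (16, 22)
Match found at i = 10.

k = 10


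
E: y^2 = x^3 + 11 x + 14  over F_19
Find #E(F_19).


For each x in F_19, count y with y^2 = x^3 + 11 x + 14 mod 19:
  x = 1: RHS = 7, y in [8, 11]  -> 2 point(s)
  x = 2: RHS = 6, y in [5, 14]  -> 2 point(s)
  x = 3: RHS = 17, y in [6, 13]  -> 2 point(s)
  x = 5: RHS = 4, y in [2, 17]  -> 2 point(s)
  x = 6: RHS = 11, y in [7, 12]  -> 2 point(s)
  x = 7: RHS = 16, y in [4, 15]  -> 2 point(s)
  x = 8: RHS = 6, y in [5, 14]  -> 2 point(s)
  x = 9: RHS = 6, y in [5, 14]  -> 2 point(s)
  x = 13: RHS = 17, y in [6, 13]  -> 2 point(s)
  x = 14: RHS = 5, y in [9, 10]  -> 2 point(s)
  x = 15: RHS = 1, y in [1, 18]  -> 2 point(s)
  x = 16: RHS = 11, y in [7, 12]  -> 2 point(s)
Affine points: 24. Add the point at infinity: total = 25.

#E(F_19) = 25


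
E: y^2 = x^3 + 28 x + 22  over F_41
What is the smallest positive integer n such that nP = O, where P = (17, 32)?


Compute successive multiples of P until we hit O:
  1P = (17, 32)
  2P = (5, 0)
  3P = (17, 9)
  4P = O

ord(P) = 4


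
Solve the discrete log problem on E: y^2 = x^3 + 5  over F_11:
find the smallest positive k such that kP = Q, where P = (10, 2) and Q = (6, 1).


Enumerate multiples of P until we hit Q = (6, 1):
  1P = (10, 2)
  2P = (6, 1)
Match found at i = 2.

k = 2


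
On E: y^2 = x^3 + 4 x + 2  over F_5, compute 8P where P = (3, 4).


k = 8 = 1000_2 (binary, LSB first: 0001)
Double-and-add from P = (3, 4):
  bit 0 = 0: acc unchanged = O
  bit 1 = 0: acc unchanged = O
  bit 2 = 0: acc unchanged = O
  bit 3 = 1: acc = O + (3, 1) = (3, 1)

8P = (3, 1)


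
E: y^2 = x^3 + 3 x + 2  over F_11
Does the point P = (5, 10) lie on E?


Check whether y^2 = x^3 + 3 x + 2 (mod 11) for (x, y) = (5, 10).
LHS: y^2 = 10^2 mod 11 = 1
RHS: x^3 + 3 x + 2 = 5^3 + 3*5 + 2 mod 11 = 10
LHS != RHS

No, not on the curve


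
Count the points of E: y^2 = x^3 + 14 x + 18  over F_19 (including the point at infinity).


For each x in F_19, count y with y^2 = x^3 + 14 x + 18 mod 19:
  x = 2: RHS = 16, y in [4, 15]  -> 2 point(s)
  x = 3: RHS = 11, y in [7, 12]  -> 2 point(s)
  x = 4: RHS = 5, y in [9, 10]  -> 2 point(s)
  x = 5: RHS = 4, y in [2, 17]  -> 2 point(s)
  x = 16: RHS = 6, y in [5, 14]  -> 2 point(s)
  x = 17: RHS = 1, y in [1, 18]  -> 2 point(s)
Affine points: 12. Add the point at infinity: total = 13.

#E(F_19) = 13


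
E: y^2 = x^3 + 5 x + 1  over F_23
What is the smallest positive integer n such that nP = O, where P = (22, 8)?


Compute successive multiples of P until we hit O:
  1P = (22, 8)
  2P = (8, 22)
  3P = (17, 10)
  4P = (9, 19)
  5P = (10, 19)
  6P = (15, 22)
  7P = (13, 20)
  8P = (0, 1)
  ... (continuing to 31P)
  31P = O

ord(P) = 31


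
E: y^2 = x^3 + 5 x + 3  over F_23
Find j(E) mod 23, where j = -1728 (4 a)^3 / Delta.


Delta = -16(4 a^3 + 27 b^2) mod 23 = 3
-1728 * (4 a)^3 = -1728 * (4*5)^3 mod 23 = 12
j = 12 * 3^(-1) mod 23 = 4

j = 4 (mod 23)


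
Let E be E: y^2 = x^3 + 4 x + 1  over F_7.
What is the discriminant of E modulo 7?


4 a^3 + 27 b^2 = 4*4^3 + 27*1^2 = 256 + 27 = 283
Delta = -16 * (283) = -4528
Delta mod 7 = 1

Delta = 1 (mod 7)


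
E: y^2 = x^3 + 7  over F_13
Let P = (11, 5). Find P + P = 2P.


Doubling: s = (3 x1^2 + a) / (2 y1)
s = (3*11^2 + 0) / (2*5) mod 13 = 9
x3 = s^2 - 2 x1 mod 13 = 9^2 - 2*11 = 7
y3 = s (x1 - x3) - y1 mod 13 = 9 * (11 - 7) - 5 = 5

2P = (7, 5)


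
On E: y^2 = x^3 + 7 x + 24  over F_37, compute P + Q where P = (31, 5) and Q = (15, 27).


P != Q, so use the chord formula.
s = (y2 - y1) / (x2 - x1) = (22) / (21) mod 37 = 31
x3 = s^2 - x1 - x2 mod 37 = 31^2 - 31 - 15 = 27
y3 = s (x1 - x3) - y1 mod 37 = 31 * (31 - 27) - 5 = 8

P + Q = (27, 8)


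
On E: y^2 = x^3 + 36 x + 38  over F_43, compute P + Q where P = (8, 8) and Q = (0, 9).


P != Q, so use the chord formula.
s = (y2 - y1) / (x2 - x1) = (1) / (35) mod 43 = 16
x3 = s^2 - x1 - x2 mod 43 = 16^2 - 8 - 0 = 33
y3 = s (x1 - x3) - y1 mod 43 = 16 * (8 - 33) - 8 = 22

P + Q = (33, 22)


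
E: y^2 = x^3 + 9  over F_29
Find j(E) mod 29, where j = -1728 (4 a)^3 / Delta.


Delta = -16(4 a^3 + 27 b^2) mod 29 = 11
-1728 * (4 a)^3 = -1728 * (4*0)^3 mod 29 = 0
j = 0 * 11^(-1) mod 29 = 0

j = 0 (mod 29)


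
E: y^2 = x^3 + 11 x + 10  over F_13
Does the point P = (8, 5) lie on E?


Check whether y^2 = x^3 + 11 x + 10 (mod 13) for (x, y) = (8, 5).
LHS: y^2 = 5^2 mod 13 = 12
RHS: x^3 + 11 x + 10 = 8^3 + 11*8 + 10 mod 13 = 12
LHS = RHS

Yes, on the curve


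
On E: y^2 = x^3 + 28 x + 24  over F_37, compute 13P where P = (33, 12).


k = 13 = 1101_2 (binary, LSB first: 1011)
Double-and-add from P = (33, 12):
  bit 0 = 1: acc = O + (33, 12) = (33, 12)
  bit 1 = 0: acc unchanged = (33, 12)
  bit 2 = 1: acc = (33, 12) + (10, 34) = (1, 33)
  bit 3 = 1: acc = (1, 33) + (29, 18) = (18, 25)

13P = (18, 25)


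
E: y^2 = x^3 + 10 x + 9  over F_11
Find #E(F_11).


For each x in F_11, count y with y^2 = x^3 + 10 x + 9 mod 11:
  x = 0: RHS = 9, y in [3, 8]  -> 2 point(s)
  x = 1: RHS = 9, y in [3, 8]  -> 2 point(s)
  x = 2: RHS = 4, y in [2, 9]  -> 2 point(s)
  x = 3: RHS = 0, y in [0]  -> 1 point(s)
  x = 4: RHS = 3, y in [5, 6]  -> 2 point(s)
  x = 7: RHS = 4, y in [2, 9]  -> 2 point(s)
  x = 9: RHS = 3, y in [5, 6]  -> 2 point(s)
  x = 10: RHS = 9, y in [3, 8]  -> 2 point(s)
Affine points: 15. Add the point at infinity: total = 16.

#E(F_11) = 16


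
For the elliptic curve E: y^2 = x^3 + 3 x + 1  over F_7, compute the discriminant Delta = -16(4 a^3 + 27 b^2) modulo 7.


4 a^3 + 27 b^2 = 4*3^3 + 27*1^2 = 108 + 27 = 135
Delta = -16 * (135) = -2160
Delta mod 7 = 3

Delta = 3 (mod 7)


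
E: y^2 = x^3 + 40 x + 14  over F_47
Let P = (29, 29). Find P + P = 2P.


Doubling: s = (3 x1^2 + a) / (2 y1)
s = (3*29^2 + 40) / (2*29) mod 47 = 45
x3 = s^2 - 2 x1 mod 47 = 45^2 - 2*29 = 40
y3 = s (x1 - x3) - y1 mod 47 = 45 * (29 - 40) - 29 = 40

2P = (40, 40)


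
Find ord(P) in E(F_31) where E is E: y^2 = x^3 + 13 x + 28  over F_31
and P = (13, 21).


Compute successive multiples of P until we hit O:
  1P = (13, 21)
  2P = (30, 18)
  3P = (23, 30)
  4P = (11, 18)
  5P = (17, 4)
  6P = (21, 13)
  7P = (29, 26)
  8P = (27, 25)
  ... (continuing to 40P)
  40P = O

ord(P) = 40


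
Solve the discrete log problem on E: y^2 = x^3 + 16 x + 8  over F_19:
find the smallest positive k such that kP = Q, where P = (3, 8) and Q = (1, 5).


Enumerate multiples of P until we hit Q = (1, 5):
  1P = (3, 8)
  2P = (1, 14)
  3P = (5, 17)
  4P = (17, 5)
  5P = (10, 3)
  6P = (10, 16)
  7P = (17, 14)
  8P = (5, 2)
  9P = (1, 5)
Match found at i = 9.

k = 9


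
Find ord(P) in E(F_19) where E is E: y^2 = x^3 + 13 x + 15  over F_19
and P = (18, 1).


Compute successive multiples of P until we hit O:
  1P = (18, 1)
  2P = (9, 14)
  3P = (3, 9)
  4P = (2, 12)
  5P = (4, 6)
  6P = (17, 0)
  7P = (4, 13)
  8P = (2, 7)
  ... (continuing to 12P)
  12P = O

ord(P) = 12


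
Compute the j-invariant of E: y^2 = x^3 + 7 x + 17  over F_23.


Delta = -16(4 a^3 + 27 b^2) mod 23 = 9
-1728 * (4 a)^3 = -1728 * (4*7)^3 mod 23 = 16
j = 16 * 9^(-1) mod 23 = 12

j = 12 (mod 23)


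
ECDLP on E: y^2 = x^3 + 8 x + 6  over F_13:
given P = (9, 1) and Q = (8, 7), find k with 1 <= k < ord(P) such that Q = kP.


Enumerate multiples of P until we hit Q = (8, 7):
  1P = (9, 1)
  2P = (12, 6)
  3P = (2, 2)
  4P = (6, 6)
  5P = (8, 6)
  6P = (8, 7)
Match found at i = 6.

k = 6


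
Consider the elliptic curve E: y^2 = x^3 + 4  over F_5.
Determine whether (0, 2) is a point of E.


Check whether y^2 = x^3 + 0 x + 4 (mod 5) for (x, y) = (0, 2).
LHS: y^2 = 2^2 mod 5 = 4
RHS: x^3 + 0 x + 4 = 0^3 + 0*0 + 4 mod 5 = 4
LHS = RHS

Yes, on the curve


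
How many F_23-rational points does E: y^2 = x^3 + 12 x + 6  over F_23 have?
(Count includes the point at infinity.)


For each x in F_23, count y with y^2 = x^3 + 12 x + 6 mod 23:
  x = 0: RHS = 6, y in [11, 12]  -> 2 point(s)
  x = 3: RHS = 0, y in [0]  -> 1 point(s)
  x = 4: RHS = 3, y in [7, 16]  -> 2 point(s)
  x = 6: RHS = 18, y in [8, 15]  -> 2 point(s)
  x = 8: RHS = 16, y in [4, 19]  -> 2 point(s)
  x = 13: RHS = 13, y in [6, 17]  -> 2 point(s)
  x = 16: RHS = 16, y in [4, 19]  -> 2 point(s)
  x = 19: RHS = 9, y in [3, 20]  -> 2 point(s)
  x = 20: RHS = 12, y in [9, 14]  -> 2 point(s)
  x = 22: RHS = 16, y in [4, 19]  -> 2 point(s)
Affine points: 19. Add the point at infinity: total = 20.

#E(F_23) = 20


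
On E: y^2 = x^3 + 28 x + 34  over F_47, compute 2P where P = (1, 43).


Doubling: s = (3 x1^2 + a) / (2 y1)
s = (3*1^2 + 28) / (2*43) mod 47 = 2
x3 = s^2 - 2 x1 mod 47 = 2^2 - 2*1 = 2
y3 = s (x1 - x3) - y1 mod 47 = 2 * (1 - 2) - 43 = 2

2P = (2, 2)


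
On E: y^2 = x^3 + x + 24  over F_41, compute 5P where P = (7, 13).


k = 5 = 101_2 (binary, LSB first: 101)
Double-and-add from P = (7, 13):
  bit 0 = 1: acc = O + (7, 13) = (7, 13)
  bit 1 = 0: acc unchanged = (7, 13)
  bit 2 = 1: acc = (7, 13) + (7, 13) = (7, 28)

5P = (7, 28)


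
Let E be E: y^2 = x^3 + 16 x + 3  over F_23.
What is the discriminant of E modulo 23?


4 a^3 + 27 b^2 = 4*16^3 + 27*3^2 = 16384 + 243 = 16627
Delta = -16 * (16627) = -266032
Delta mod 23 = 9

Delta = 9 (mod 23)


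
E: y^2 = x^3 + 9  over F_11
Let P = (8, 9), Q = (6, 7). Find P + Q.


P != Q, so use the chord formula.
s = (y2 - y1) / (x2 - x1) = (9) / (9) mod 11 = 1
x3 = s^2 - x1 - x2 mod 11 = 1^2 - 8 - 6 = 9
y3 = s (x1 - x3) - y1 mod 11 = 1 * (8 - 9) - 9 = 1

P + Q = (9, 1)


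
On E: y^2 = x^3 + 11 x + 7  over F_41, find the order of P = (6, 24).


Compute successive multiples of P until we hit O:
  1P = (6, 24)
  2P = (31, 2)
  3P = (36, 27)
  4P = (15, 12)
  5P = (40, 35)
  6P = (5, 33)
  7P = (29, 19)
  8P = (10, 25)
  ... (continuing to 49P)
  49P = O

ord(P) = 49


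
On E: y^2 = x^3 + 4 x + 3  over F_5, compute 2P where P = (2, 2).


k = 2 = 10_2 (binary, LSB first: 01)
Double-and-add from P = (2, 2):
  bit 0 = 0: acc unchanged = O
  bit 1 = 1: acc = O + (2, 3) = (2, 3)

2P = (2, 3)


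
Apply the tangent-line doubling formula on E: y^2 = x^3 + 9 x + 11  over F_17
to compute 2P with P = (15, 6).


Doubling: s = (3 x1^2 + a) / (2 y1)
s = (3*15^2 + 9) / (2*6) mod 17 = 6
x3 = s^2 - 2 x1 mod 17 = 6^2 - 2*15 = 6
y3 = s (x1 - x3) - y1 mod 17 = 6 * (15 - 6) - 6 = 14

2P = (6, 14)


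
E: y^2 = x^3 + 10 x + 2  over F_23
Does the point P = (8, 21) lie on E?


Check whether y^2 = x^3 + 10 x + 2 (mod 23) for (x, y) = (8, 21).
LHS: y^2 = 21^2 mod 23 = 4
RHS: x^3 + 10 x + 2 = 8^3 + 10*8 + 2 mod 23 = 19
LHS != RHS

No, not on the curve


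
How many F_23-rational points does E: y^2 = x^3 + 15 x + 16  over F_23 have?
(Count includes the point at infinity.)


For each x in F_23, count y with y^2 = x^3 + 15 x + 16 mod 23:
  x = 0: RHS = 16, y in [4, 19]  -> 2 point(s)
  x = 1: RHS = 9, y in [3, 20]  -> 2 point(s)
  x = 2: RHS = 8, y in [10, 13]  -> 2 point(s)
  x = 4: RHS = 2, y in [5, 18]  -> 2 point(s)
  x = 5: RHS = 9, y in [3, 20]  -> 2 point(s)
  x = 6: RHS = 0, y in [0]  -> 1 point(s)
  x = 7: RHS = 4, y in [2, 21]  -> 2 point(s)
  x = 8: RHS = 4, y in [2, 21]  -> 2 point(s)
  x = 9: RHS = 6, y in [11, 12]  -> 2 point(s)
  x = 10: RHS = 16, y in [4, 19]  -> 2 point(s)
  x = 13: RHS = 16, y in [4, 19]  -> 2 point(s)
  x = 14: RHS = 3, y in [7, 16]  -> 2 point(s)
  x = 17: RHS = 9, y in [3, 20]  -> 2 point(s)
  x = 18: RHS = 0, y in [0]  -> 1 point(s)
  x = 20: RHS = 13, y in [6, 17]  -> 2 point(s)
  x = 21: RHS = 1, y in [1, 22]  -> 2 point(s)
  x = 22: RHS = 0, y in [0]  -> 1 point(s)
Affine points: 31. Add the point at infinity: total = 32.

#E(F_23) = 32


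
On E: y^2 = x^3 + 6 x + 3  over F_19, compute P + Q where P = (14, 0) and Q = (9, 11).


P != Q, so use the chord formula.
s = (y2 - y1) / (x2 - x1) = (11) / (14) mod 19 = 13
x3 = s^2 - x1 - x2 mod 19 = 13^2 - 14 - 9 = 13
y3 = s (x1 - x3) - y1 mod 19 = 13 * (14 - 13) - 0 = 13

P + Q = (13, 13)


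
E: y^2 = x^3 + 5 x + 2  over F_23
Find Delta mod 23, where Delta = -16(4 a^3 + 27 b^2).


4 a^3 + 27 b^2 = 4*5^3 + 27*2^2 = 500 + 108 = 608
Delta = -16 * (608) = -9728
Delta mod 23 = 1

Delta = 1 (mod 23)


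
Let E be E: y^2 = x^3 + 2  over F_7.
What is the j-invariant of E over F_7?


Delta = -16(4 a^3 + 27 b^2) mod 7 = 1
-1728 * (4 a)^3 = -1728 * (4*0)^3 mod 7 = 0
j = 0 * 1^(-1) mod 7 = 0

j = 0 (mod 7)


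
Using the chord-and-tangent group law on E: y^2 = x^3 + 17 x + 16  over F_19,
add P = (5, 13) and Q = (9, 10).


P != Q, so use the chord formula.
s = (y2 - y1) / (x2 - x1) = (16) / (4) mod 19 = 4
x3 = s^2 - x1 - x2 mod 19 = 4^2 - 5 - 9 = 2
y3 = s (x1 - x3) - y1 mod 19 = 4 * (5 - 2) - 13 = 18

P + Q = (2, 18)


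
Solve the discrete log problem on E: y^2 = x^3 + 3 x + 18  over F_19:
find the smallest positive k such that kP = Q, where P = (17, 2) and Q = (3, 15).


Enumerate multiples of P until we hit Q = (3, 15):
  1P = (17, 2)
  2P = (5, 5)
  3P = (3, 4)
  4P = (6, 10)
  5P = (16, 18)
  6P = (14, 7)
  7P = (14, 12)
  8P = (16, 1)
  9P = (6, 9)
  10P = (3, 15)
Match found at i = 10.

k = 10


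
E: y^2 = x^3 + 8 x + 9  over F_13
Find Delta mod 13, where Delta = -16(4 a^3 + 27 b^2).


4 a^3 + 27 b^2 = 4*8^3 + 27*9^2 = 2048 + 2187 = 4235
Delta = -16 * (4235) = -67760
Delta mod 13 = 9

Delta = 9 (mod 13)


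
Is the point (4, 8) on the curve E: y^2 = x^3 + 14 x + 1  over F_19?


Check whether y^2 = x^3 + 14 x + 1 (mod 19) for (x, y) = (4, 8).
LHS: y^2 = 8^2 mod 19 = 7
RHS: x^3 + 14 x + 1 = 4^3 + 14*4 + 1 mod 19 = 7
LHS = RHS

Yes, on the curve


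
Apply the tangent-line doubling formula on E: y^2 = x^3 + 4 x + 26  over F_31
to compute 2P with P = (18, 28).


Doubling: s = (3 x1^2 + a) / (2 y1)
s = (3*18^2 + 4) / (2*28) mod 31 = 13
x3 = s^2 - 2 x1 mod 31 = 13^2 - 2*18 = 9
y3 = s (x1 - x3) - y1 mod 31 = 13 * (18 - 9) - 28 = 27

2P = (9, 27)


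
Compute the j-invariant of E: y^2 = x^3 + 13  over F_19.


Delta = -16(4 a^3 + 27 b^2) mod 19 = 9
-1728 * (4 a)^3 = -1728 * (4*0)^3 mod 19 = 0
j = 0 * 9^(-1) mod 19 = 0

j = 0 (mod 19)


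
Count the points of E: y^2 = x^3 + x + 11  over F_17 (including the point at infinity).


For each x in F_17, count y with y^2 = x^3 + 1 x + 11 mod 17:
  x = 1: RHS = 13, y in [8, 9]  -> 2 point(s)
  x = 2: RHS = 4, y in [2, 15]  -> 2 point(s)
  x = 7: RHS = 4, y in [2, 15]  -> 2 point(s)
  x = 8: RHS = 4, y in [2, 15]  -> 2 point(s)
  x = 9: RHS = 1, y in [1, 16]  -> 2 point(s)
  x = 10: RHS = 1, y in [1, 16]  -> 2 point(s)
  x = 12: RHS = 0, y in [0]  -> 1 point(s)
  x = 14: RHS = 15, y in [7, 10]  -> 2 point(s)
  x = 15: RHS = 1, y in [1, 16]  -> 2 point(s)
  x = 16: RHS = 9, y in [3, 14]  -> 2 point(s)
Affine points: 19. Add the point at infinity: total = 20.

#E(F_17) = 20


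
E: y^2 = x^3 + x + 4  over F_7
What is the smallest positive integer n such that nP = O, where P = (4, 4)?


Compute successive multiples of P until we hit O:
  1P = (4, 4)
  2P = (6, 3)
  3P = (6, 4)
  4P = (4, 3)
  5P = O

ord(P) = 5


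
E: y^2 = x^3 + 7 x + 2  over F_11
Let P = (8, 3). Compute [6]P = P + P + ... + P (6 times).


k = 6 = 110_2 (binary, LSB first: 011)
Double-and-add from P = (8, 3):
  bit 0 = 0: acc unchanged = O
  bit 1 = 1: acc = O + (10, 4) = (10, 4)
  bit 2 = 1: acc = (10, 4) + (7, 8) = (8, 8)

6P = (8, 8)


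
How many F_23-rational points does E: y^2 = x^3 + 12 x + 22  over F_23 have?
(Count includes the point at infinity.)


For each x in F_23, count y with y^2 = x^3 + 12 x + 22 mod 23:
  x = 1: RHS = 12, y in [9, 14]  -> 2 point(s)
  x = 2: RHS = 8, y in [10, 13]  -> 2 point(s)
  x = 3: RHS = 16, y in [4, 19]  -> 2 point(s)
  x = 5: RHS = 0, y in [0]  -> 1 point(s)
  x = 7: RHS = 12, y in [9, 14]  -> 2 point(s)
  x = 8: RHS = 9, y in [3, 20]  -> 2 point(s)
  x = 9: RHS = 8, y in [10, 13]  -> 2 point(s)
  x = 11: RHS = 13, y in [6, 17]  -> 2 point(s)
  x = 12: RHS = 8, y in [10, 13]  -> 2 point(s)
  x = 13: RHS = 6, y in [11, 12]  -> 2 point(s)
  x = 14: RHS = 13, y in [6, 17]  -> 2 point(s)
  x = 15: RHS = 12, y in [9, 14]  -> 2 point(s)
  x = 16: RHS = 9, y in [3, 20]  -> 2 point(s)
  x = 19: RHS = 2, y in [5, 18]  -> 2 point(s)
  x = 21: RHS = 13, y in [6, 17]  -> 2 point(s)
  x = 22: RHS = 9, y in [3, 20]  -> 2 point(s)
Affine points: 31. Add the point at infinity: total = 32.

#E(F_23) = 32


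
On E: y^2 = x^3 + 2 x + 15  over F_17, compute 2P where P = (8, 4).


Doubling: s = (3 x1^2 + a) / (2 y1)
s = (3*8^2 + 2) / (2*4) mod 17 = 3
x3 = s^2 - 2 x1 mod 17 = 3^2 - 2*8 = 10
y3 = s (x1 - x3) - y1 mod 17 = 3 * (8 - 10) - 4 = 7

2P = (10, 7)


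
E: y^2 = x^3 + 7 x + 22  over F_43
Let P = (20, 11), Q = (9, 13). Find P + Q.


P != Q, so use the chord formula.
s = (y2 - y1) / (x2 - x1) = (2) / (32) mod 43 = 35
x3 = s^2 - x1 - x2 mod 43 = 35^2 - 20 - 9 = 35
y3 = s (x1 - x3) - y1 mod 43 = 35 * (20 - 35) - 11 = 23

P + Q = (35, 23)


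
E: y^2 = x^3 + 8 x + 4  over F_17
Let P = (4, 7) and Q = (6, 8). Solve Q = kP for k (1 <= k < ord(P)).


Enumerate multiples of P until we hit Q = (6, 8):
  1P = (4, 7)
  2P = (8, 11)
  3P = (6, 8)
Match found at i = 3.

k = 3


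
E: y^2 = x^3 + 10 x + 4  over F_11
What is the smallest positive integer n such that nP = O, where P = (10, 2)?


Compute successive multiples of P until we hit O:
  1P = (10, 2)
  2P = (5, 6)
  3P = (5, 5)
  4P = (10, 9)
  5P = O

ord(P) = 5


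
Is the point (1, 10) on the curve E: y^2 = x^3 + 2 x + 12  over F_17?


Check whether y^2 = x^3 + 2 x + 12 (mod 17) for (x, y) = (1, 10).
LHS: y^2 = 10^2 mod 17 = 15
RHS: x^3 + 2 x + 12 = 1^3 + 2*1 + 12 mod 17 = 15
LHS = RHS

Yes, on the curve


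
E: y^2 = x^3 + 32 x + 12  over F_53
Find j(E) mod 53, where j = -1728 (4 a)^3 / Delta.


Delta = -16(4 a^3 + 27 b^2) mod 53 = 19
-1728 * (4 a)^3 = -1728 * (4*32)^3 mod 53 = 1
j = 1 * 19^(-1) mod 53 = 14

j = 14 (mod 53)


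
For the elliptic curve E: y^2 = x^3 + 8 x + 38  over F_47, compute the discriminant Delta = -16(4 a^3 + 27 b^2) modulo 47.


4 a^3 + 27 b^2 = 4*8^3 + 27*38^2 = 2048 + 38988 = 41036
Delta = -16 * (41036) = -656576
Delta mod 47 = 14

Delta = 14 (mod 47)


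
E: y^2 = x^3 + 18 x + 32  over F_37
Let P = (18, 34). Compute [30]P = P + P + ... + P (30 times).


k = 30 = 11110_2 (binary, LSB first: 01111)
Double-and-add from P = (18, 34):
  bit 0 = 0: acc unchanged = O
  bit 1 = 1: acc = O + (31, 2) = (31, 2)
  bit 2 = 1: acc = (31, 2) + (33, 9) = (13, 24)
  bit 3 = 1: acc = (13, 24) + (5, 32) = (20, 20)
  bit 4 = 1: acc = (20, 20) + (11, 9) = (18, 3)

30P = (18, 3)


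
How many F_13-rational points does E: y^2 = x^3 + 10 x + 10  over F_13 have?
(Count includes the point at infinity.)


For each x in F_13, count y with y^2 = x^3 + 10 x + 10 mod 13:
  x = 0: RHS = 10, y in [6, 7]  -> 2 point(s)
  x = 2: RHS = 12, y in [5, 8]  -> 2 point(s)
  x = 4: RHS = 10, y in [6, 7]  -> 2 point(s)
  x = 5: RHS = 3, y in [4, 9]  -> 2 point(s)
  x = 6: RHS = 0, y in [0]  -> 1 point(s)
  x = 8: RHS = 4, y in [2, 11]  -> 2 point(s)
  x = 9: RHS = 10, y in [6, 7]  -> 2 point(s)
  x = 12: RHS = 12, y in [5, 8]  -> 2 point(s)
Affine points: 15. Add the point at infinity: total = 16.

#E(F_13) = 16


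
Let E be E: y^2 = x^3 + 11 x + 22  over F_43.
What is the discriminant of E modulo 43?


4 a^3 + 27 b^2 = 4*11^3 + 27*22^2 = 5324 + 13068 = 18392
Delta = -16 * (18392) = -294272
Delta mod 43 = 20

Delta = 20 (mod 43)


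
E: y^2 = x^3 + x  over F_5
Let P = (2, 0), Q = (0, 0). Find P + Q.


P != Q, so use the chord formula.
s = (y2 - y1) / (x2 - x1) = (0) / (3) mod 5 = 0
x3 = s^2 - x1 - x2 mod 5 = 0^2 - 2 - 0 = 3
y3 = s (x1 - x3) - y1 mod 5 = 0 * (2 - 3) - 0 = 0

P + Q = (3, 0)


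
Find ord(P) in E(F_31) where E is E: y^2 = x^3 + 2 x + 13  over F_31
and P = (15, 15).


Compute successive multiples of P until we hit O:
  1P = (15, 15)
  2P = (26, 23)
  3P = (10, 14)
  4P = (11, 23)
  5P = (9, 4)
  6P = (25, 8)
  7P = (29, 1)
  8P = (19, 20)
  ... (continuing to 36P)
  36P = O

ord(P) = 36


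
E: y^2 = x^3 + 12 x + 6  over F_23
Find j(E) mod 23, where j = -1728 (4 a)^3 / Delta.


Delta = -16(4 a^3 + 27 b^2) mod 23 = 11
-1728 * (4 a)^3 = -1728 * (4*12)^3 mod 23 = 22
j = 22 * 11^(-1) mod 23 = 2

j = 2 (mod 23)


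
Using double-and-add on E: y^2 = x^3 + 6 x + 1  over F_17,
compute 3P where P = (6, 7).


k = 3 = 11_2 (binary, LSB first: 11)
Double-and-add from P = (6, 7):
  bit 0 = 1: acc = O + (6, 7) = (6, 7)
  bit 1 = 1: acc = (6, 7) + (4, 2) = (9, 11)

3P = (9, 11)


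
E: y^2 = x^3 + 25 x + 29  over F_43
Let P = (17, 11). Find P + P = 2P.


Doubling: s = (3 x1^2 + a) / (2 y1)
s = (3*17^2 + 25) / (2*11) mod 43 = 21
x3 = s^2 - 2 x1 mod 43 = 21^2 - 2*17 = 20
y3 = s (x1 - x3) - y1 mod 43 = 21 * (17 - 20) - 11 = 12

2P = (20, 12)


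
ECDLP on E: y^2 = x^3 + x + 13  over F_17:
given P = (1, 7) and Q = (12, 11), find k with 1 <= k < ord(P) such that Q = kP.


Enumerate multiples of P until we hit Q = (12, 11):
  1P = (1, 7)
  2P = (13, 9)
  3P = (12, 11)
Match found at i = 3.

k = 3


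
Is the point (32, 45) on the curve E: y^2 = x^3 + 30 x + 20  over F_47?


Check whether y^2 = x^3 + 30 x + 20 (mod 47) for (x, y) = (32, 45).
LHS: y^2 = 45^2 mod 47 = 4
RHS: x^3 + 30 x + 20 = 32^3 + 30*32 + 20 mod 47 = 2
LHS != RHS

No, not on the curve


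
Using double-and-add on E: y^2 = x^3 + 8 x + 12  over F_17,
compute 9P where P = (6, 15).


k = 9 = 1001_2 (binary, LSB first: 1001)
Double-and-add from P = (6, 15):
  bit 0 = 1: acc = O + (6, 15) = (6, 15)
  bit 1 = 0: acc unchanged = (6, 15)
  bit 2 = 0: acc unchanged = (6, 15)
  bit 3 = 1: acc = (6, 15) + (10, 2) = (2, 6)

9P = (2, 6)


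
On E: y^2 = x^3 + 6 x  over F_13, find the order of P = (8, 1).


Compute successive multiples of P until we hit O:
  1P = (8, 1)
  2P = (9, 4)
  3P = (5, 8)
  4P = (4, 7)
  5P = (0, 0)
  6P = (4, 6)
  7P = (5, 5)
  8P = (9, 9)
  ... (continuing to 10P)
  10P = O

ord(P) = 10


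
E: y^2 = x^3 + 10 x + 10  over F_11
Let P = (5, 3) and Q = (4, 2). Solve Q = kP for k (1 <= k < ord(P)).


Enumerate multiples of P until we hit Q = (4, 2):
  1P = (5, 3)
  2P = (4, 2)
Match found at i = 2.

k = 2


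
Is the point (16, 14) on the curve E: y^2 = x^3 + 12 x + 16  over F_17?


Check whether y^2 = x^3 + 12 x + 16 (mod 17) for (x, y) = (16, 14).
LHS: y^2 = 14^2 mod 17 = 9
RHS: x^3 + 12 x + 16 = 16^3 + 12*16 + 16 mod 17 = 3
LHS != RHS

No, not on the curve


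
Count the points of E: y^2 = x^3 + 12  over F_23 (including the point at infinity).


For each x in F_23, count y with y^2 = x^3 + 0 x + 12 mod 23:
  x = 0: RHS = 12, y in [9, 14]  -> 2 point(s)
  x = 1: RHS = 13, y in [6, 17]  -> 2 point(s)
  x = 3: RHS = 16, y in [4, 19]  -> 2 point(s)
  x = 8: RHS = 18, y in [8, 15]  -> 2 point(s)
  x = 10: RHS = 0, y in [0]  -> 1 point(s)
  x = 11: RHS = 9, y in [3, 20]  -> 2 point(s)
  x = 13: RHS = 1, y in [1, 22]  -> 2 point(s)
  x = 15: RHS = 6, y in [11, 12]  -> 2 point(s)
  x = 17: RHS = 3, y in [7, 16]  -> 2 point(s)
  x = 18: RHS = 2, y in [5, 18]  -> 2 point(s)
  x = 20: RHS = 8, y in [10, 13]  -> 2 point(s)
  x = 21: RHS = 4, y in [2, 21]  -> 2 point(s)
Affine points: 23. Add the point at infinity: total = 24.

#E(F_23) = 24


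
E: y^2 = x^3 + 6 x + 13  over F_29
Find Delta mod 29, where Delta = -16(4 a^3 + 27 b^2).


4 a^3 + 27 b^2 = 4*6^3 + 27*13^2 = 864 + 4563 = 5427
Delta = -16 * (5427) = -86832
Delta mod 29 = 23

Delta = 23 (mod 29)


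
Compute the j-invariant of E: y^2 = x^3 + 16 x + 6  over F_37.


Delta = -16(4 a^3 + 27 b^2) mod 37 = 26
-1728 * (4 a)^3 = -1728 * (4*16)^3 mod 37 = 26
j = 26 * 26^(-1) mod 37 = 1

j = 1 (mod 37)


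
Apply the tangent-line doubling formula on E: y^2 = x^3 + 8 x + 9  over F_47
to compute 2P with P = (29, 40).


Doubling: s = (3 x1^2 + a) / (2 y1)
s = (3*29^2 + 8) / (2*40) mod 47 = 24
x3 = s^2 - 2 x1 mod 47 = 24^2 - 2*29 = 1
y3 = s (x1 - x3) - y1 mod 47 = 24 * (29 - 1) - 40 = 21

2P = (1, 21)


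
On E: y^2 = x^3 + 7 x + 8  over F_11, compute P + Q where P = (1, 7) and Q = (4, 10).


P != Q, so use the chord formula.
s = (y2 - y1) / (x2 - x1) = (3) / (3) mod 11 = 1
x3 = s^2 - x1 - x2 mod 11 = 1^2 - 1 - 4 = 7
y3 = s (x1 - x3) - y1 mod 11 = 1 * (1 - 7) - 7 = 9

P + Q = (7, 9)


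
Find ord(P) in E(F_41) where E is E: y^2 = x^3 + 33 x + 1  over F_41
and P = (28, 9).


Compute successive multiples of P until we hit O:
  1P = (28, 9)
  2P = (24, 29)
  3P = (14, 3)
  4P = (36, 11)
  5P = (36, 30)
  6P = (14, 38)
  7P = (24, 12)
  8P = (28, 32)
  ... (continuing to 9P)
  9P = O

ord(P) = 9


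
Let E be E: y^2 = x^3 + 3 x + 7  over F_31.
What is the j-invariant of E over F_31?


Delta = -16(4 a^3 + 27 b^2) mod 31 = 13
-1728 * (4 a)^3 = -1728 * (4*3)^3 mod 31 = 29
j = 29 * 13^(-1) mod 31 = 7

j = 7 (mod 31)


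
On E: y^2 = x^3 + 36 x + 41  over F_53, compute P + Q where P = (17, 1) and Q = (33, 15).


P != Q, so use the chord formula.
s = (y2 - y1) / (x2 - x1) = (14) / (16) mod 53 = 34
x3 = s^2 - x1 - x2 mod 53 = 34^2 - 17 - 33 = 46
y3 = s (x1 - x3) - y1 mod 53 = 34 * (17 - 46) - 1 = 20

P + Q = (46, 20)


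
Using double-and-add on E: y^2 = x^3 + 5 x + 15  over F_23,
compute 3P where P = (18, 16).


k = 3 = 11_2 (binary, LSB first: 11)
Double-and-add from P = (18, 16):
  bit 0 = 1: acc = O + (18, 16) = (18, 16)
  bit 1 = 1: acc = (18, 16) + (22, 20) = (7, 18)

3P = (7, 18)


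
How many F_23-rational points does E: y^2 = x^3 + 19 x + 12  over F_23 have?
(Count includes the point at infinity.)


For each x in F_23, count y with y^2 = x^3 + 19 x + 12 mod 23:
  x = 0: RHS = 12, y in [9, 14]  -> 2 point(s)
  x = 1: RHS = 9, y in [3, 20]  -> 2 point(s)
  x = 2: RHS = 12, y in [9, 14]  -> 2 point(s)
  x = 3: RHS = 4, y in [2, 21]  -> 2 point(s)
  x = 5: RHS = 2, y in [5, 18]  -> 2 point(s)
  x = 8: RHS = 9, y in [3, 20]  -> 2 point(s)
  x = 10: RHS = 6, y in [11, 12]  -> 2 point(s)
  x = 12: RHS = 13, y in [6, 17]  -> 2 point(s)
  x = 13: RHS = 18, y in [8, 15]  -> 2 point(s)
  x = 14: RHS = 9, y in [3, 20]  -> 2 point(s)
  x = 17: RHS = 4, y in [2, 21]  -> 2 point(s)
  x = 21: RHS = 12, y in [9, 14]  -> 2 point(s)
Affine points: 24. Add the point at infinity: total = 25.

#E(F_23) = 25


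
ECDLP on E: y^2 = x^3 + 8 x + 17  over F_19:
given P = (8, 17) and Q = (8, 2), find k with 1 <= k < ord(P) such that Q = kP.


Enumerate multiples of P until we hit Q = (8, 2):
  1P = (8, 17)
  2P = (14, 17)
  3P = (16, 2)
  4P = (0, 6)
  5P = (12, 6)
  6P = (3, 12)
  7P = (9, 1)
  8P = (11, 12)
  9P = (7, 13)
  10P = (1, 11)
  11P = (15, 15)
  12P = (5, 12)
  13P = (13, 0)
  14P = (5, 7)
  15P = (15, 4)
  16P = (1, 8)
  17P = (7, 6)
  18P = (11, 7)
  19P = (9, 18)
  20P = (3, 7)
  21P = (12, 13)
  22P = (0, 13)
  23P = (16, 17)
  24P = (14, 2)
  25P = (8, 2)
Match found at i = 25.

k = 25


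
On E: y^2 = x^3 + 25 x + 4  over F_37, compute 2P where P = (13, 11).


Doubling: s = (3 x1^2 + a) / (2 y1)
s = (3*13^2 + 25) / (2*11) mod 37 = 4
x3 = s^2 - 2 x1 mod 37 = 4^2 - 2*13 = 27
y3 = s (x1 - x3) - y1 mod 37 = 4 * (13 - 27) - 11 = 7

2P = (27, 7)


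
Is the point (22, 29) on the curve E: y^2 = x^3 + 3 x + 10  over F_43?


Check whether y^2 = x^3 + 3 x + 10 (mod 43) for (x, y) = (22, 29).
LHS: y^2 = 29^2 mod 43 = 24
RHS: x^3 + 3 x + 10 = 22^3 + 3*22 + 10 mod 43 = 17
LHS != RHS

No, not on the curve


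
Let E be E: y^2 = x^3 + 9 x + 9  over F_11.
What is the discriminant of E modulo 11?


4 a^3 + 27 b^2 = 4*9^3 + 27*9^2 = 2916 + 2187 = 5103
Delta = -16 * (5103) = -81648
Delta mod 11 = 5

Delta = 5 (mod 11)


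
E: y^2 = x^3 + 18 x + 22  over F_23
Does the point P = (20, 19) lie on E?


Check whether y^2 = x^3 + 18 x + 22 (mod 23) for (x, y) = (20, 19).
LHS: y^2 = 19^2 mod 23 = 16
RHS: x^3 + 18 x + 22 = 20^3 + 18*20 + 22 mod 23 = 10
LHS != RHS

No, not on the curve


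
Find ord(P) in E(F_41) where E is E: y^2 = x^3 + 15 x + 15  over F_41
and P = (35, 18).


Compute successive multiples of P until we hit O:
  1P = (35, 18)
  2P = (12, 23)
  3P = (39, 31)
  4P = (16, 13)
  5P = (33, 30)
  6P = (9, 31)
  7P = (28, 40)
  8P = (18, 34)
  ... (continuing to 47P)
  47P = O

ord(P) = 47


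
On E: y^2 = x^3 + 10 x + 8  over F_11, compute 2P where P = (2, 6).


Doubling: s = (3 x1^2 + a) / (2 y1)
s = (3*2^2 + 10) / (2*6) mod 11 = 0
x3 = s^2 - 2 x1 mod 11 = 0^2 - 2*2 = 7
y3 = s (x1 - x3) - y1 mod 11 = 0 * (2 - 7) - 6 = 5

2P = (7, 5)


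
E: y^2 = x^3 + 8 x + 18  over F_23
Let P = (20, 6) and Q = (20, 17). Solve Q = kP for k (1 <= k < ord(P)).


Enumerate multiples of P until we hit Q = (20, 17):
  1P = (20, 6)
  2P = (7, 7)
  3P = (22, 3)
  4P = (12, 5)
  5P = (0, 8)
  6P = (6, 11)
  7P = (1, 2)
  8P = (3, 0)
  9P = (1, 21)
  10P = (6, 12)
  11P = (0, 15)
  12P = (12, 18)
  13P = (22, 20)
  14P = (7, 16)
  15P = (20, 17)
Match found at i = 15.

k = 15


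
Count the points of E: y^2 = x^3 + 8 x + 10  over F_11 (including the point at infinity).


For each x in F_11, count y with y^2 = x^3 + 8 x + 10 mod 11:
  x = 2: RHS = 1, y in [1, 10]  -> 2 point(s)
  x = 8: RHS = 3, y in [5, 6]  -> 2 point(s)
  x = 10: RHS = 1, y in [1, 10]  -> 2 point(s)
Affine points: 6. Add the point at infinity: total = 7.

#E(F_11) = 7


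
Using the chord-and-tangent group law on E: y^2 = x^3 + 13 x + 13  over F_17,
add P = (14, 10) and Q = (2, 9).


P != Q, so use the chord formula.
s = (y2 - y1) / (x2 - x1) = (16) / (5) mod 17 = 10
x3 = s^2 - x1 - x2 mod 17 = 10^2 - 14 - 2 = 16
y3 = s (x1 - x3) - y1 mod 17 = 10 * (14 - 16) - 10 = 4

P + Q = (16, 4)


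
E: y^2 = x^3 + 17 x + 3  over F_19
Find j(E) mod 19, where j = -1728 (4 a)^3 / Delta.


Delta = -16(4 a^3 + 27 b^2) mod 19 = 6
-1728 * (4 a)^3 = -1728 * (4*17)^3 mod 19 = 1
j = 1 * 6^(-1) mod 19 = 16

j = 16 (mod 19)


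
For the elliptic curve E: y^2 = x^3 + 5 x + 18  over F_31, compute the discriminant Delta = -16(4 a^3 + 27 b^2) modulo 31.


4 a^3 + 27 b^2 = 4*5^3 + 27*18^2 = 500 + 8748 = 9248
Delta = -16 * (9248) = -147968
Delta mod 31 = 26

Delta = 26 (mod 31)


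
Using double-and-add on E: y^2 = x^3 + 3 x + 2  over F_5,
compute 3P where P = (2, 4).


k = 3 = 11_2 (binary, LSB first: 11)
Double-and-add from P = (2, 4):
  bit 0 = 1: acc = O + (2, 4) = (2, 4)
  bit 1 = 1: acc = (2, 4) + (1, 1) = (1, 4)

3P = (1, 4)


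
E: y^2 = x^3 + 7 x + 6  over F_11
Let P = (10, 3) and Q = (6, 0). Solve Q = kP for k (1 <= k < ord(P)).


Enumerate multiples of P until we hit Q = (6, 0):
  1P = (10, 3)
  2P = (6, 0)
Match found at i = 2.

k = 2


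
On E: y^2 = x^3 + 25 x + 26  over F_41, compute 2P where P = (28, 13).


k = 2 = 10_2 (binary, LSB first: 01)
Double-and-add from P = (28, 13):
  bit 0 = 0: acc unchanged = O
  bit 1 = 1: acc = O + (24, 31) = (24, 31)

2P = (24, 31)


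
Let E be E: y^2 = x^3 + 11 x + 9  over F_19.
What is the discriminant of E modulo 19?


4 a^3 + 27 b^2 = 4*11^3 + 27*9^2 = 5324 + 2187 = 7511
Delta = -16 * (7511) = -120176
Delta mod 19 = 18

Delta = 18 (mod 19)


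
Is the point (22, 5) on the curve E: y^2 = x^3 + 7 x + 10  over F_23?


Check whether y^2 = x^3 + 7 x + 10 (mod 23) for (x, y) = (22, 5).
LHS: y^2 = 5^2 mod 23 = 2
RHS: x^3 + 7 x + 10 = 22^3 + 7*22 + 10 mod 23 = 2
LHS = RHS

Yes, on the curve


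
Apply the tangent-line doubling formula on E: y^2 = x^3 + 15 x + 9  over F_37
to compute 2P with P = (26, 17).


Doubling: s = (3 x1^2 + a) / (2 y1)
s = (3*26^2 + 15) / (2*17) mod 37 = 22
x3 = s^2 - 2 x1 mod 37 = 22^2 - 2*26 = 25
y3 = s (x1 - x3) - y1 mod 37 = 22 * (26 - 25) - 17 = 5

2P = (25, 5)


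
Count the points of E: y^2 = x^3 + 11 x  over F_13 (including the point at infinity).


For each x in F_13, count y with y^2 = x^3 + 11 x + 0 mod 13:
  x = 0: RHS = 0, y in [0]  -> 1 point(s)
  x = 1: RHS = 12, y in [5, 8]  -> 2 point(s)
  x = 2: RHS = 4, y in [2, 11]  -> 2 point(s)
  x = 4: RHS = 4, y in [2, 11]  -> 2 point(s)
  x = 6: RHS = 9, y in [3, 10]  -> 2 point(s)
  x = 7: RHS = 4, y in [2, 11]  -> 2 point(s)
  x = 9: RHS = 9, y in [3, 10]  -> 2 point(s)
  x = 11: RHS = 9, y in [3, 10]  -> 2 point(s)
  x = 12: RHS = 1, y in [1, 12]  -> 2 point(s)
Affine points: 17. Add the point at infinity: total = 18.

#E(F_13) = 18


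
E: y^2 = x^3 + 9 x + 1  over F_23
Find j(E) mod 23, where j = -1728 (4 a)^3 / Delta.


Delta = -16(4 a^3 + 27 b^2) mod 23 = 16
-1728 * (4 a)^3 = -1728 * (4*9)^3 mod 23 = 10
j = 10 * 16^(-1) mod 23 = 15

j = 15 (mod 23)


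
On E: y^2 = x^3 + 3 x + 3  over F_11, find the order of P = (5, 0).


Compute successive multiples of P until we hit O:
  1P = (5, 0)
  2P = O

ord(P) = 2


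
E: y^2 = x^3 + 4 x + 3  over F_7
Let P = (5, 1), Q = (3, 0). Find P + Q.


P != Q, so use the chord formula.
s = (y2 - y1) / (x2 - x1) = (6) / (5) mod 7 = 4
x3 = s^2 - x1 - x2 mod 7 = 4^2 - 5 - 3 = 1
y3 = s (x1 - x3) - y1 mod 7 = 4 * (5 - 1) - 1 = 1

P + Q = (1, 1)


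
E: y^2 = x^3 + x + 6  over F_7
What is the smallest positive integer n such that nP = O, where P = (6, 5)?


Compute successive multiples of P until we hit O:
  1P = (6, 5)
  2P = (3, 6)
  3P = (2, 3)
  4P = (1, 1)
  5P = (4, 5)
  6P = (4, 2)
  7P = (1, 6)
  8P = (2, 4)
  ... (continuing to 11P)
  11P = O

ord(P) = 11


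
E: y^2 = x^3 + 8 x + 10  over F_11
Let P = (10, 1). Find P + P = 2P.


Doubling: s = (3 x1^2 + a) / (2 y1)
s = (3*10^2 + 8) / (2*1) mod 11 = 0
x3 = s^2 - 2 x1 mod 11 = 0^2 - 2*10 = 2
y3 = s (x1 - x3) - y1 mod 11 = 0 * (10 - 2) - 1 = 10

2P = (2, 10)


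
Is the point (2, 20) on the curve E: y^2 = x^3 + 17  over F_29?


Check whether y^2 = x^3 + 0 x + 17 (mod 29) for (x, y) = (2, 20).
LHS: y^2 = 20^2 mod 29 = 23
RHS: x^3 + 0 x + 17 = 2^3 + 0*2 + 17 mod 29 = 25
LHS != RHS

No, not on the curve


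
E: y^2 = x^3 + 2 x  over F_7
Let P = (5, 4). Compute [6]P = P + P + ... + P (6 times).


k = 6 = 110_2 (binary, LSB first: 011)
Double-and-add from P = (5, 4):
  bit 0 = 0: acc unchanged = O
  bit 1 = 1: acc = O + (4, 3) = (4, 3)
  bit 2 = 1: acc = (4, 3) + (0, 0) = (4, 4)

6P = (4, 4)


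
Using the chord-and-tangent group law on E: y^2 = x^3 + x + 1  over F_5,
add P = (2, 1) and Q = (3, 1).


P != Q, so use the chord formula.
s = (y2 - y1) / (x2 - x1) = (0) / (1) mod 5 = 0
x3 = s^2 - x1 - x2 mod 5 = 0^2 - 2 - 3 = 0
y3 = s (x1 - x3) - y1 mod 5 = 0 * (2 - 0) - 1 = 4

P + Q = (0, 4)


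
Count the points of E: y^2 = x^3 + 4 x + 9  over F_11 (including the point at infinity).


For each x in F_11, count y with y^2 = x^3 + 4 x + 9 mod 11:
  x = 0: RHS = 9, y in [3, 8]  -> 2 point(s)
  x = 1: RHS = 3, y in [5, 6]  -> 2 point(s)
  x = 2: RHS = 3, y in [5, 6]  -> 2 point(s)
  x = 3: RHS = 4, y in [2, 9]  -> 2 point(s)
  x = 4: RHS = 1, y in [1, 10]  -> 2 point(s)
  x = 5: RHS = 0, y in [0]  -> 1 point(s)
  x = 8: RHS = 3, y in [5, 6]  -> 2 point(s)
  x = 9: RHS = 4, y in [2, 9]  -> 2 point(s)
  x = 10: RHS = 4, y in [2, 9]  -> 2 point(s)
Affine points: 17. Add the point at infinity: total = 18.

#E(F_11) = 18


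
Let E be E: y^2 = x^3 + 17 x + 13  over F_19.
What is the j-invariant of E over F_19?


Delta = -16(4 a^3 + 27 b^2) mod 19 = 8
-1728 * (4 a)^3 = -1728 * (4*17)^3 mod 19 = 1
j = 1 * 8^(-1) mod 19 = 12

j = 12 (mod 19)


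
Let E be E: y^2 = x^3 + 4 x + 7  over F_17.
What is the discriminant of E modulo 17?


4 a^3 + 27 b^2 = 4*4^3 + 27*7^2 = 256 + 1323 = 1579
Delta = -16 * (1579) = -25264
Delta mod 17 = 15

Delta = 15 (mod 17)


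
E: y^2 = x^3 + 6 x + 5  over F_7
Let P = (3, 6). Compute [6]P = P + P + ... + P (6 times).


k = 6 = 110_2 (binary, LSB first: 011)
Double-and-add from P = (3, 6):
  bit 0 = 0: acc unchanged = O
  bit 1 = 1: acc = O + (2, 2) = (2, 2)
  bit 2 = 1: acc = (2, 2) + (4, 3) = (3, 1)

6P = (3, 1)


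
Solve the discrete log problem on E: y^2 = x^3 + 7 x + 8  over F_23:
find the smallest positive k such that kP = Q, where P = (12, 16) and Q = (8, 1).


Enumerate multiples of P until we hit Q = (8, 1):
  1P = (12, 16)
  2P = (7, 3)
  3P = (8, 22)
  4P = (11, 17)
  5P = (1, 19)
  6P = (0, 10)
  7P = (17, 16)
  8P = (17, 7)
  9P = (0, 13)
  10P = (1, 4)
  11P = (11, 6)
  12P = (8, 1)
Match found at i = 12.

k = 12


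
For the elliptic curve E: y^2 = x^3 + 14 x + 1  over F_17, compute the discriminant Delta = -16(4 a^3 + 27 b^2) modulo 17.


4 a^3 + 27 b^2 = 4*14^3 + 27*1^2 = 10976 + 27 = 11003
Delta = -16 * (11003) = -176048
Delta mod 17 = 4

Delta = 4 (mod 17)
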